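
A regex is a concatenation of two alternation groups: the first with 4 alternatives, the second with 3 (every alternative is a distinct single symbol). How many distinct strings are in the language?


First group: 4 alternatives
Second group: 3 alternatives
Concatenation: each choice from group 1 pairs with each from group 2
Total = 4 x 3 = 12

12


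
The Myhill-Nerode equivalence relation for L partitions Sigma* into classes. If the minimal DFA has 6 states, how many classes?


Myhill-Nerode theorem:
Number of equivalence classes = number of states in minimal DFA
Minimal DFA states = 6
Therefore equivalence classes = 6

6


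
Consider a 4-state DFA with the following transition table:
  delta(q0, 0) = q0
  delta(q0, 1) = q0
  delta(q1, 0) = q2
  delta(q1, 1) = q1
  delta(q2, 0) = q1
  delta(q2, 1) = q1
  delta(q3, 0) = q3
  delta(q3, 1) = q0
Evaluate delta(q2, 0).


Looking up transition function:
delta(q2, 0) in the table
Row: q2, Column: 0
Result: q1

q1


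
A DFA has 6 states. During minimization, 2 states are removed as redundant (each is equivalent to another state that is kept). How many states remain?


Original DFA: 6 states
Redundant states removed: 2
Minimized states = original - removed
= 6 - 2
= 4

4


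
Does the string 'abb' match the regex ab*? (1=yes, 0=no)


Pattern: ab*
String: 'abb'
Pattern requires: exactly one 'a' followed by zero or more 'b's
First char is 'a' -> OK
Rest 'bb': all b's? Yes
Result: 1

1


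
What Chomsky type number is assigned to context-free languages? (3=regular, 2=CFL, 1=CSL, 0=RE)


Chomsky hierarchy levels:
  Type 3: Regular (DFA/NFA/regex)
  Type 2: Context-free (PDA)
  Type 1: Context-sensitive
  Type 0: Recursively enumerable (TM)
'context-free' corresponds to Type 2

2


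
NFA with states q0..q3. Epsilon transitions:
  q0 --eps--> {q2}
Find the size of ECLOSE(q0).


Starting from q0
Initialize closure = {q0}
Follow epsilon from q0 -> add q2
Final closure: {q0, q2}
Size = 2

2


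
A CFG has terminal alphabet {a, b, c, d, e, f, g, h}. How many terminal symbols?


Terminal symbols: a, b, c, d, e, f, g, h
Counting each: a (#1), b (#2), c (#3), d (#4), e (#5), f (#6), g (#7), h (#8)
Total = 8

8


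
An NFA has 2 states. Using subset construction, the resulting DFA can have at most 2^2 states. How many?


NFA has 2 states
Subset construction: each DFA state = subset of NFA states
Maximum subsets = 2^2
2^2 = 4

4


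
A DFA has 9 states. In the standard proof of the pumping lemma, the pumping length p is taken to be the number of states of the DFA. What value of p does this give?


Pumping lemma for regular languages (standard proof):
Take p = |Q|, the number of DFA states.
Any string of length >= |Q| passes through |Q|+1 states while reading its first |Q| symbols,
so by pigeonhole some state repeats, giving the loop that can be pumped.
Here |Q| = 9
Therefore the proof uses p = 9

9


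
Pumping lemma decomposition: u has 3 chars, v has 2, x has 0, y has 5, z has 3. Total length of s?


|s| = |u| + |v| + |x| + |y| + |z|
= 3 + 2 + 0 + 5 + 3
= 5 + 0 + 8
= 5 + 8
= 13

13


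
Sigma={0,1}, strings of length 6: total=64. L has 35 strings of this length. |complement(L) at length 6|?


Alphabet: {0,1}
String length: 6
Total strings of length 6 = 2^6 = 64
Strings in L = 35
Complement = total - |L|
= 64 - 35
= 29

29


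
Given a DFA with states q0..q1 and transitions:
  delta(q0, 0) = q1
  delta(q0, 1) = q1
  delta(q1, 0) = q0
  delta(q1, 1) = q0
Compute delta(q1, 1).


Looking up transition function:
delta(q1, 1) in the table
Row: q1, Column: 1
Result: q0

q0


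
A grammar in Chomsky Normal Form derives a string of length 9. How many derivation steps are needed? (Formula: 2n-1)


Chomsky Normal Form derivation:
String length n = 9
Each step either:
  - Splits a nonterminal into two (n-1 such steps)
  - Converts a nonterminal to terminal (n such steps)
Total = (n-1) + n = 2n - 1
= 2(9) - 1
= 18 - 1
= 17

17


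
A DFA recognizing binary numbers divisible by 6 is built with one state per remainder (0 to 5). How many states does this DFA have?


Divisibility by 6 is tracked via the remainder mod 6: 0, 1, ..., 5
The construction assigns one state to each remainder
Number of remainders = 6

6


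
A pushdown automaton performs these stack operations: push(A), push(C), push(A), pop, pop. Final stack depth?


Tracing stack operations:
  push(A) -> stack = [A], depth=1
  push(C) -> stack = [A,C], depth=2
  push(A) -> stack = [A,C,A], depth=3
  pop -> removed A, stack = [A,C], depth=2
  pop -> removed C, stack = [A], depth=1
Final depth = 1

1


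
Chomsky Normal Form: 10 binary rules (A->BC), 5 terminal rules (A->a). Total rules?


CNF allows two rule forms:
  A -> BC (binary): 10 rules
  A -> a (terminal): 5 rules
Total = 10 + 5 = 15

15


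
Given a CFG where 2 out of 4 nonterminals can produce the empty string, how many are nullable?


Nonterminals: {S, A, B, C}
A nonterminal is nullable if it can derive epsilon
Counting nullable nonterminals: 2
Total nullable = 2

2


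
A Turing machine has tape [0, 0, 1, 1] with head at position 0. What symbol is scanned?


Tape: [0, 0, 1, 1]
Positions: 0 1 2 3
Values:    0 0 1 1
Head at position 0
tape[0] = 0

0


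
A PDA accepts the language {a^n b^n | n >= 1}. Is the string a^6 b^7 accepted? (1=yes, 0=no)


Language requires equal numbers of a's and b's
PDA pushes for each 'a', pops for each 'b'
Number of a's = 6
Number of b's = 7
6 != 7 -> Reject

0


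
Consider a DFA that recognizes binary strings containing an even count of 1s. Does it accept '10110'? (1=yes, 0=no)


DFA has 2 states: q_even (start, accept=yes) and q_odd
Processing string '10110' character by character:
  Position 0: read '1', 1-count=1 -> q_odd
  Position 1: read '0', 1-count=1 -> q_odd (no change)
  Position 2: read '1', 1-count=2 -> q_even
  Position 3: read '1', 1-count=3 -> q_odd
  Position 4: read '0', 1-count=3 -> q_odd (no change)
Final state: q_odd, total 1s = 3 (odd); the DFA requires an even count -> reject

0


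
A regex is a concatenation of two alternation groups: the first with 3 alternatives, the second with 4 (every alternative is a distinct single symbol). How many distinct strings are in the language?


First group: 3 alternatives
Second group: 4 alternatives
Concatenation: each choice from group 1 pairs with each from group 2
Total = 3 x 4 = 12

12


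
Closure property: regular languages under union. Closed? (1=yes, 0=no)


Regular languages are closed under:
- Union (DFA product construction)
- Intersection (DFA product construction)
- Complement (swap accept/reject states)
- Concatenation (NFA construction)
- Kleene star (NFA construction)
union is in this list
Therefore: closed

1


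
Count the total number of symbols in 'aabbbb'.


String: 'aabbbb'
Counting characters:
  'a' appears 2 time(s)
  'b' appears 4 time(s)
Total length = 2 + 4 = 6

6


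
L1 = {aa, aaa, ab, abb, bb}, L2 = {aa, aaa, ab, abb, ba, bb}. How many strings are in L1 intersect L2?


L1 = {aa, aaa, ab, abb, bb}
L2 = {aa, aaa, ab, abb, ba, bb}
Checking each string in L1 against L2:
  'aa': in L2? Yes
  'aaa': in L2? Yes
  'ab': in L2? Yes
  'abb': in L2? Yes
  'bb': in L2? Yes
Intersection = {aa, aaa, ab, abb, bb}
|L1 ∩ L2| = 5

5


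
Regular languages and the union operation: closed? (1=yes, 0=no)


Regular languages are closed under all standard operations:
- Union: Yes (product construction)
- Intersection: Yes (product construction)
- Complement: Yes (swap accept/reject)
- Concatenation: Yes (NFA construction)
Operation: union -> Closed

1


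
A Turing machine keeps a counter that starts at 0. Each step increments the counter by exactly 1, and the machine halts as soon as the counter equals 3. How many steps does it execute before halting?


Counter starts at 0. Counting sequence:
  Step 1: counter = 1
  Step 2: counter = 2
  Step 3: counter = 3
Counter reached 3 -> halt
Total steps = 3

3


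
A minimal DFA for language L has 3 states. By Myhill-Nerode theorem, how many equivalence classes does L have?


Myhill-Nerode theorem:
Number of equivalence classes = number of states in minimal DFA
Minimal DFA states = 3
Therefore equivalence classes = 3

3


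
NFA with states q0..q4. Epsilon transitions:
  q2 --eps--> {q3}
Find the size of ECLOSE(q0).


Starting from q0
Initialize closure = {q0}
q0 has no outgoing epsilon transitions -> nothing to add
Final closure: {q0}
Size = 1

1


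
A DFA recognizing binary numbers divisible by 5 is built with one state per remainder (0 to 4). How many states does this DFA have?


Divisibility by 5 is tracked via the remainder mod 5: 0, 1, ..., 4
The construction assigns one state to each remainder
Number of remainders = 5

5


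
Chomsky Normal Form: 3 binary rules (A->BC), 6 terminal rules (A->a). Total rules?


CNF allows two rule forms:
  A -> BC (binary): 3 rules
  A -> a (terminal): 6 rules
Total = 3 + 6 = 9

9


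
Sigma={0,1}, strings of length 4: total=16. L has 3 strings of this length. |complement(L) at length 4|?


Alphabet: {0,1}
String length: 4
Total strings of length 4 = 2^4 = 16
Strings in L = 3
Complement = total - |L|
= 16 - 3
= 13

13


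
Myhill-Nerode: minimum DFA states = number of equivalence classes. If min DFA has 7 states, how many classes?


Myhill-Nerode theorem:
Number of equivalence classes = number of states in minimal DFA
Minimal DFA states = 7
Therefore equivalence classes = 7

7


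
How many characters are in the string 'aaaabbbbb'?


String: 'aaaabbbbb'
Counting characters:
  'a' appears 4 time(s)
  'b' appears 5 time(s)
Total length = 4 + 5 = 9

9


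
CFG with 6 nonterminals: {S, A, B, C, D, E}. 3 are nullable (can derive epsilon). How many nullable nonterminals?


Nonterminals: {S, A, B, C, D, E}
A nonterminal is nullable if it can derive epsilon
Counting nullable nonterminals: 3
Total nullable = 3

3


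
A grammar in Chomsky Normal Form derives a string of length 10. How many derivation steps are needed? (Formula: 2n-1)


Chomsky Normal Form derivation:
String length n = 10
Each step either:
  - Splits a nonterminal into two (n-1 such steps)
  - Converts a nonterminal to terminal (n such steps)
Total = (n-1) + n = 2n - 1
= 2(10) - 1
= 20 - 1
= 19

19


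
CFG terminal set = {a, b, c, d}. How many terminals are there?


Terminal symbols: a, b, c, d
Counting each: a (#1), b (#2), c (#3), d (#4)
Total = 4

4


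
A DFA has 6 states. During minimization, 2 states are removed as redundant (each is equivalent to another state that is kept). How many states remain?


Original DFA: 6 states
Redundant states removed: 2
Minimized states = original - removed
= 6 - 2
= 4

4


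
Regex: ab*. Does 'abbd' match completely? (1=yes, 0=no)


Pattern: ab*
String: 'abbd'
Pattern requires: exactly one 'a' followed by zero or more 'b's
First char is 'a' -> OK
Rest 'bbd': all b's? No
Result: 0

0


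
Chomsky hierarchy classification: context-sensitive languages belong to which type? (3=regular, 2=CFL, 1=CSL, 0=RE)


Chomsky hierarchy levels:
  Type 3: Regular (DFA/NFA/regex)
  Type 2: Context-free (PDA)
  Type 1: Context-sensitive
  Type 0: Recursively enumerable (TM)
'context-sensitive' corresponds to Type 1

1


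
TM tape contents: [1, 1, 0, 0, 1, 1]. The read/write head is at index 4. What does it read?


Tape: [1, 1, 0, 0, 1, 1]
Positions: 0 1 2 3 4 5
Values:    1 1 0 0 1 1
Head at position 4
tape[4] = 1

1


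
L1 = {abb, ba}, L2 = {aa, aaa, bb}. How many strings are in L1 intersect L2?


L1 = {abb, ba}
L2 = {aa, aaa, bb}
Checking each string in L1 against L2:
  'abb': in L2? No
  'ba': in L2? No
Intersection = {}
|L1 ∩ L2| = 0

0


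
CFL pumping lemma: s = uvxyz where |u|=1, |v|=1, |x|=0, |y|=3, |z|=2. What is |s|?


|s| = |u| + |v| + |x| + |y| + |z|
= 1 + 1 + 0 + 3 + 2
= 2 + 0 + 5
= 2 + 5
= 7

7


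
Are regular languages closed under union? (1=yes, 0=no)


Regular languages are closed under:
- Union (DFA product construction)
- Intersection (DFA product construction)
- Complement (swap accept/reject states)
- Concatenation (NFA construction)
- Kleene star (NFA construction)
union is in this list
Therefore: closed

1


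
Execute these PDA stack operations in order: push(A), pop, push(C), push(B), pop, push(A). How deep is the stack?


Tracing stack operations:
  push(A) -> stack = [A], depth=1
  pop -> removed A, stack = [], depth=0
  push(C) -> stack = [C], depth=1
  push(B) -> stack = [C,B], depth=2
  pop -> removed B, stack = [C], depth=1
  push(A) -> stack = [C,A], depth=2
Final depth = 2

2


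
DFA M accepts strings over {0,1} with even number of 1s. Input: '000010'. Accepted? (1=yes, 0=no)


DFA has 2 states: q_even (start, accept=yes) and q_odd
Processing string '000010' character by character:
  Position 0: read '0', 1-count=0 -> q_even (no change)
  Position 1: read '0', 1-count=0 -> q_even (no change)
  Position 2: read '0', 1-count=0 -> q_even (no change)
  Position 3: read '0', 1-count=0 -> q_even (no change)
  Position 4: read '1', 1-count=1 -> q_odd
  Position 5: read '0', 1-count=1 -> q_odd (no change)
Final state: q_odd, total 1s = 1 (odd); the DFA requires an even count -> reject

0


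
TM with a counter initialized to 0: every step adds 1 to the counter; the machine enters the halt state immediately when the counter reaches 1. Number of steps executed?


Counter starts at 0. Counting sequence:
  Step 1: counter = 1
Counter reached 1 -> halt
Total steps = 1

1


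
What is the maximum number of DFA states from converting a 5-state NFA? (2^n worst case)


NFA has 5 states
Subset construction: each DFA state = subset of NFA states
Maximum subsets = 2^5
2^5 = 32

32


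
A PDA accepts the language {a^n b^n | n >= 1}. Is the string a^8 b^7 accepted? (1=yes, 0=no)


Language requires equal numbers of a's and b's
PDA pushes for each 'a', pops for each 'b'
Number of a's = 8
Number of b's = 7
8 != 7 -> Reject

0


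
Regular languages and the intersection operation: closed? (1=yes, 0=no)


Regular languages are closed under all standard operations:
- Union: Yes (product construction)
- Intersection: Yes (product construction)
- Complement: Yes (swap accept/reject)
- Concatenation: Yes (NFA construction)
Operation: intersection -> Closed

1


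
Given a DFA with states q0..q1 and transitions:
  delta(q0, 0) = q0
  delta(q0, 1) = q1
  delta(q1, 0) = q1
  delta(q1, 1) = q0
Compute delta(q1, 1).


Looking up transition function:
delta(q1, 1) in the table
Row: q1, Column: 1
Result: q0

q0


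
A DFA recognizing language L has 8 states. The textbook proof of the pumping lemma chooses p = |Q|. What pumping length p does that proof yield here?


Pumping lemma for regular languages (standard proof):
Take p = |Q|, the number of DFA states.
Any string of length >= |Q| passes through |Q|+1 states while reading its first |Q| symbols,
so by pigeonhole some state repeats, giving the loop that can be pumped.
Here |Q| = 8
Therefore the proof uses p = 8

8


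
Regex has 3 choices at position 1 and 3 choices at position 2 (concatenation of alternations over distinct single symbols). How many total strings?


First group: 3 alternatives
Second group: 3 alternatives
Concatenation: each choice from group 1 pairs with each from group 2
Total = 3 x 3 = 9

9


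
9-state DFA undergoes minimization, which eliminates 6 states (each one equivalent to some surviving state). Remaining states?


Original DFA: 9 states
Redundant states removed: 6
Minimized states = original - removed
= 9 - 6
= 3

3


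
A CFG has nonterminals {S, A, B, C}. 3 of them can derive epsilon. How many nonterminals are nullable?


Nonterminals: {S, A, B, C}
A nonterminal is nullable if it can derive epsilon
Counting nullable nonterminals: 3
Total nullable = 3

3


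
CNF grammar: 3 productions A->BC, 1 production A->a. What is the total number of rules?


CNF allows two rule forms:
  A -> BC (binary): 3 rules
  A -> a (terminal): 1 rule
Total = 3 + 1 = 4

4


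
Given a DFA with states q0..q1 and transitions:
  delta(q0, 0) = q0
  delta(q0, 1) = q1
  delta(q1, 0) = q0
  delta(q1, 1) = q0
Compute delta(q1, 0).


Looking up transition function:
delta(q1, 0) in the table
Row: q1, Column: 0
Result: q0

q0


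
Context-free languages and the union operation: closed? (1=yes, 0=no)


CFL closure properties:
  Closed under: union, concatenation, Kleene star
  NOT closed under: intersection, complement
Operation 'union' is in closed list -> Yes (closed)

1


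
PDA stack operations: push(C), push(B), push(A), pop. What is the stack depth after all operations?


Tracing stack operations:
  push(C) -> stack = [C], depth=1
  push(B) -> stack = [C,B], depth=2
  push(A) -> stack = [C,B,A], depth=3
  pop -> removed A, stack = [C,B], depth=2
Final depth = 2

2


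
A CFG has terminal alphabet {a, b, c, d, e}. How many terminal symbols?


Terminal symbols: a, b, c, d, e
Counting each: a (#1), b (#2), c (#3), d (#4), e (#5)
Total = 5

5


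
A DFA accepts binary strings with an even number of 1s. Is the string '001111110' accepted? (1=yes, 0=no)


DFA has 2 states: q_even (start, accept=yes) and q_odd
Processing string '001111110' character by character:
  Position 0: read '0', 1-count=0 -> q_even (no change)
  Position 1: read '0', 1-count=0 -> q_even (no change)
  Position 2: read '1', 1-count=1 -> q_odd
  Position 3: read '1', 1-count=2 -> q_even
  Position 4: read '1', 1-count=3 -> q_odd
  Position 5: read '1', 1-count=4 -> q_even
  Position 6: read '1', 1-count=5 -> q_odd
  Position 7: read '1', 1-count=6 -> q_even
  Position 8: read '0', 1-count=6 -> q_even (no change)
Final state: q_even, total 1s = 6 (even); the DFA requires an even count -> accept

1


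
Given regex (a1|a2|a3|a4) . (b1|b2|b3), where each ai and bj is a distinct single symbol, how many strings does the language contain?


First group: 4 alternatives
Second group: 3 alternatives
Concatenation: each choice from group 1 pairs with each from group 2
Total = 4 x 3 = 12

12


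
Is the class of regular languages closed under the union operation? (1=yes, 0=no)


Regular languages are closed under:
- Union (DFA product construction)
- Intersection (DFA product construction)
- Complement (swap accept/reject states)
- Concatenation (NFA construction)
- Kleene star (NFA construction)
union is in this list
Therefore: closed

1


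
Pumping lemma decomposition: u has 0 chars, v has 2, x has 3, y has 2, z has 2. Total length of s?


|s| = |u| + |v| + |x| + |y| + |z|
= 0 + 2 + 3 + 2 + 2
= 2 + 3 + 4
= 5 + 4
= 9

9


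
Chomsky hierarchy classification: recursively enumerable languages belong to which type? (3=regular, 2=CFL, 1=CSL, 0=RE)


Chomsky hierarchy levels:
  Type 3: Regular (DFA/NFA/regex)
  Type 2: Context-free (PDA)
  Type 1: Context-sensitive
  Type 0: Recursively enumerable (TM)
'recursively enumerable' corresponds to Type 0

0


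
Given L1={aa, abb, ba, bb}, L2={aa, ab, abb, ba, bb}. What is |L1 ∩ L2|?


L1 = {aa, abb, ba, bb}
L2 = {aa, ab, abb, ba, bb}
Checking each string in L1 against L2:
  'aa': in L2? Yes
  'abb': in L2? Yes
  'ba': in L2? Yes
  'bb': in L2? Yes
Intersection = {aa, abb, ba, bb}
|L1 ∩ L2| = 4

4


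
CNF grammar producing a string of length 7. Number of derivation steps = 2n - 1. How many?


Chomsky Normal Form derivation:
String length n = 7
Each step either:
  - Splits a nonterminal into two (n-1 such steps)
  - Converts a nonterminal to terminal (n such steps)
Total = (n-1) + n = 2n - 1
= 2(7) - 1
= 14 - 1
= 13

13


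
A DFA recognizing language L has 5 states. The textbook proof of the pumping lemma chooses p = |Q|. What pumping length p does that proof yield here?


Pumping lemma for regular languages (standard proof):
Take p = |Q|, the number of DFA states.
Any string of length >= |Q| passes through |Q|+1 states while reading its first |Q| symbols,
so by pigeonhole some state repeats, giving the loop that can be pumped.
Here |Q| = 5
Therefore the proof uses p = 5

5


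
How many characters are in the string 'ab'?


String: 'ab'
Counting characters:
  'a' appears 1 time(s)
  'b' appears 1 time(s)
Total length = 1 + 1 = 2

2


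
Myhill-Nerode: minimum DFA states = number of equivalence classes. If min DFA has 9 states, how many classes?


Myhill-Nerode theorem:
Number of equivalence classes = number of states in minimal DFA
Minimal DFA states = 9
Therefore equivalence classes = 9

9


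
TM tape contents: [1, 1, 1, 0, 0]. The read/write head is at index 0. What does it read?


Tape: [1, 1, 1, 0, 0]
Positions: 0 1 2 3 4
Values:    1 1 1 0 0
Head at position 0
tape[0] = 1

1


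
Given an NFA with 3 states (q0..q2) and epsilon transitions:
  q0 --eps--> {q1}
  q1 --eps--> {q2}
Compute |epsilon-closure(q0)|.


Starting from q0
Initialize closure = {q0}
Follow epsilon from q0 -> add q1
Follow epsilon from q1 -> add q2
Final closure: {q0, q1, q2}
Size = 3

3


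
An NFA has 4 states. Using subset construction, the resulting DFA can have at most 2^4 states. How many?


NFA has 4 states
Subset construction: each DFA state = subset of NFA states
Maximum subsets = 2^4
2^4 = 16

16


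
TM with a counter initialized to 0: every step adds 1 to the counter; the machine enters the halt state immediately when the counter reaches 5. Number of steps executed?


Counter starts at 0. Counting sequence:
  Step 1: counter = 1
  Step 2: counter = 2
  Step 3: counter = 3
  Step 4: counter = 4
  Step 5: counter = 5
Counter reached 5 -> halt
Total steps = 5

5


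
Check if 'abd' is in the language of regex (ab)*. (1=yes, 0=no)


Pattern: (ab)*
String: 'abd'
Pattern requires: zero or more repetitions of 'ab'
Length 3 is odd -> cannot be (ab)* -> no match
Result: 0

0


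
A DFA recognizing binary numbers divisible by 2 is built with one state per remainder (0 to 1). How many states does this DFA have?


Divisibility by 2 is tracked via the remainder mod 2: 0, 1, ..., 1
The construction assigns one state to each remainder
Number of remainders = 2

2


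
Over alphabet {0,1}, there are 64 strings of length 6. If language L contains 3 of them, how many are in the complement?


Alphabet: {0,1}
String length: 6
Total strings of length 6 = 2^6 = 64
Strings in L = 3
Complement = total - |L|
= 64 - 3
= 61

61


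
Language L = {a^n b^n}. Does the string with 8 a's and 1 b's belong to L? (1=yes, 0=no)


Language requires equal numbers of a's and b's
PDA pushes for each 'a', pops for each 'b'
Number of a's = 8
Number of b's = 1
8 != 1 -> Reject

0


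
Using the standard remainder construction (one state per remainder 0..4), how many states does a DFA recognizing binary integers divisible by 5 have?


Divisibility by 5 is tracked via the remainder mod 5: 0, 1, ..., 4
The construction assigns one state to each remainder
Number of remainders = 5

5


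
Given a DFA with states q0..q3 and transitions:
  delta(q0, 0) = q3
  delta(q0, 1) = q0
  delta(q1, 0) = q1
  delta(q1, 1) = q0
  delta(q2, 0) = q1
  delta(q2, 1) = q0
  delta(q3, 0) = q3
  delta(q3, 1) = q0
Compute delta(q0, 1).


Looking up transition function:
delta(q0, 1) in the table
Row: q0, Column: 1
Result: q0

q0


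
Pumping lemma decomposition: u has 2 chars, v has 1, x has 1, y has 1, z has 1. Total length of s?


|s| = |u| + |v| + |x| + |y| + |z|
= 2 + 1 + 1 + 1 + 1
= 3 + 1 + 2
= 4 + 2
= 6

6


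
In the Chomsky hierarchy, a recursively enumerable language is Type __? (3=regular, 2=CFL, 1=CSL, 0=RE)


Chomsky hierarchy levels:
  Type 3: Regular (DFA/NFA/regex)
  Type 2: Context-free (PDA)
  Type 1: Context-sensitive
  Type 0: Recursively enumerable (TM)
'recursively enumerable' corresponds to Type 0

0


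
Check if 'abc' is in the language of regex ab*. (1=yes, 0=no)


Pattern: ab*
String: 'abc'
Pattern requires: exactly one 'a' followed by zero or more 'b's
First char is 'a' -> OK
Rest 'bc': all b's? No
Result: 0

0


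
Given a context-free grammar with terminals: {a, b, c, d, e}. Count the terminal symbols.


Terminal symbols: a, b, c, d, e
Counting each: a (#1), b (#2), c (#3), d (#4), e (#5)
Total = 5

5


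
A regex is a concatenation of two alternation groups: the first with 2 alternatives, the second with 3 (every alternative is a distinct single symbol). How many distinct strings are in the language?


First group: 2 alternatives
Second group: 3 alternatives
Concatenation: each choice from group 1 pairs with each from group 2
Total = 2 x 3 = 6

6


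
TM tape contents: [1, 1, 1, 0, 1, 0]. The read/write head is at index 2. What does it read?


Tape: [1, 1, 1, 0, 1, 0]
Positions: 0 1 2 3 4 5
Values:    1 1 1 0 1 0
Head at position 2
tape[2] = 1

1


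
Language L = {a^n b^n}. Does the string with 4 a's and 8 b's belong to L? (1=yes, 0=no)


Language requires equal numbers of a's and b's
PDA pushes for each 'a', pops for each 'b'
Number of a's = 4
Number of b's = 8
4 != 8 -> Reject

0


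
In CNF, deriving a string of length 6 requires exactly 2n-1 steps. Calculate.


Chomsky Normal Form derivation:
String length n = 6
Each step either:
  - Splits a nonterminal into two (n-1 such steps)
  - Converts a nonterminal to terminal (n such steps)
Total = (n-1) + n = 2n - 1
= 2(6) - 1
= 12 - 1
= 11

11


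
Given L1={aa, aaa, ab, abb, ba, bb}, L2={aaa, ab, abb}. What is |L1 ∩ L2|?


L1 = {aa, aaa, ab, abb, ba, bb}
L2 = {aaa, ab, abb}
Checking each string in L1 against L2:
  'aa': in L2? No
  'aaa': in L2? Yes
  'ab': in L2? Yes
  'abb': in L2? Yes
  'ba': in L2? No
  'bb': in L2? No
Intersection = {aaa, ab, abb}
|L1 ∩ L2| = 3

3


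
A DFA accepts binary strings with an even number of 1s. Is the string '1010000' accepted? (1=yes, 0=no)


DFA has 2 states: q_even (start, accept=yes) and q_odd
Processing string '1010000' character by character:
  Position 0: read '1', 1-count=1 -> q_odd
  Position 1: read '0', 1-count=1 -> q_odd (no change)
  Position 2: read '1', 1-count=2 -> q_even
  Position 3: read '0', 1-count=2 -> q_even (no change)
  Position 4: read '0', 1-count=2 -> q_even (no change)
  Position 5: read '0', 1-count=2 -> q_even (no change)
  Position 6: read '0', 1-count=2 -> q_even (no change)
Final state: q_even, total 1s = 2 (even); the DFA requires an even count -> accept

1


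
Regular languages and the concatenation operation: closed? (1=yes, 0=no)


Regular languages are closed under all standard operations:
- Union: Yes (product construction)
- Intersection: Yes (product construction)
- Complement: Yes (swap accept/reject)
- Concatenation: Yes (NFA construction)
Operation: concatenation -> Closed

1


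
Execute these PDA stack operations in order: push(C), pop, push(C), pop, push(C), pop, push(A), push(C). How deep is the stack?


Tracing stack operations:
  push(C) -> stack = [C], depth=1
  pop -> removed C, stack = [], depth=0
  push(C) -> stack = [C], depth=1
  pop -> removed C, stack = [], depth=0
  push(C) -> stack = [C], depth=1
  pop -> removed C, stack = [], depth=0
  push(A) -> stack = [A], depth=1
  push(C) -> stack = [A,C], depth=2
Final depth = 2

2


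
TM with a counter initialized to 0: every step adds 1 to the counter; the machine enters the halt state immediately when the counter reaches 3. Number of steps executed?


Counter starts at 0. Counting sequence:
  Step 1: counter = 1
  Step 2: counter = 2
  Step 3: counter = 3
Counter reached 3 -> halt
Total steps = 3

3


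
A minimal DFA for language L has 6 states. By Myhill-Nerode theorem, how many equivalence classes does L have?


Myhill-Nerode theorem:
Number of equivalence classes = number of states in minimal DFA
Minimal DFA states = 6
Therefore equivalence classes = 6

6


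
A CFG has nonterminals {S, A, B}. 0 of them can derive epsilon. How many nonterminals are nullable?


Nonterminals: {S, A, B}
A nonterminal is nullable if it can derive epsilon
Counting nullable nonterminals: 0
Total nullable = 0

0


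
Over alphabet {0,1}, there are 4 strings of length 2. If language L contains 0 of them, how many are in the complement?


Alphabet: {0,1}
String length: 2
Total strings of length 2 = 2^2 = 4
Strings in L = 0
Complement = total - |L|
= 4 - 0
= 4

4


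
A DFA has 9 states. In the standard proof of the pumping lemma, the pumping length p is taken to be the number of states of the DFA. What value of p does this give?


Pumping lemma for regular languages (standard proof):
Take p = |Q|, the number of DFA states.
Any string of length >= |Q| passes through |Q|+1 states while reading its first |Q| symbols,
so by pigeonhole some state repeats, giving the loop that can be pumped.
Here |Q| = 9
Therefore the proof uses p = 9

9


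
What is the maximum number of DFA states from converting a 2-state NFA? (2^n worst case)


NFA has 2 states
Subset construction: each DFA state = subset of NFA states
Maximum subsets = 2^2
2^2 = 4

4


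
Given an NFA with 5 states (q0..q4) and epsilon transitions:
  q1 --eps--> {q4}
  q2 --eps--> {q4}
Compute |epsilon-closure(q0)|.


Starting from q0
Initialize closure = {q0}
q0 has no outgoing epsilon transitions -> nothing to add
Final closure: {q0}
Size = 1

1


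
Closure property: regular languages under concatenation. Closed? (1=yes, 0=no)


Regular languages are closed under:
- Union (DFA product construction)
- Intersection (DFA product construction)
- Complement (swap accept/reject states)
- Concatenation (NFA construction)
- Kleene star (NFA construction)
concatenation is in this list
Therefore: closed

1


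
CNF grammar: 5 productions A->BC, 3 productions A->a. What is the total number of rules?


CNF allows two rule forms:
  A -> BC (binary): 5 rules
  A -> a (terminal): 3 rules
Total = 5 + 3 = 8

8


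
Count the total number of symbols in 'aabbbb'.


String: 'aabbbb'
Counting characters:
  'a' appears 2 time(s)
  'b' appears 4 time(s)
Total length = 2 + 4 = 6

6


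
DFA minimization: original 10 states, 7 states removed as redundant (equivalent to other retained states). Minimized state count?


Original DFA: 10 states
Redundant states removed: 7
Minimized states = original - removed
= 10 - 7
= 3

3


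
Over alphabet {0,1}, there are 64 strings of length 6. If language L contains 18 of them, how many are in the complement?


Alphabet: {0,1}
String length: 6
Total strings of length 6 = 2^6 = 64
Strings in L = 18
Complement = total - |L|
= 64 - 18
= 46

46


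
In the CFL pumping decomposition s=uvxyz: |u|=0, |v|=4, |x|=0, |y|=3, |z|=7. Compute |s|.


|s| = |u| + |v| + |x| + |y| + |z|
= 0 + 4 + 0 + 3 + 7
= 4 + 0 + 10
= 4 + 10
= 14

14


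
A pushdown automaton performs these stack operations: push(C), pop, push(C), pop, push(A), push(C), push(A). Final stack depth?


Tracing stack operations:
  push(C) -> stack = [C], depth=1
  pop -> removed C, stack = [], depth=0
  push(C) -> stack = [C], depth=1
  pop -> removed C, stack = [], depth=0
  push(A) -> stack = [A], depth=1
  push(C) -> stack = [A,C], depth=2
  push(A) -> stack = [A,C,A], depth=3
Final depth = 3

3


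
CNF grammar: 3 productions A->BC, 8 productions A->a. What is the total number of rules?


CNF allows two rule forms:
  A -> BC (binary): 3 rules
  A -> a (terminal): 8 rules
Total = 3 + 8 = 11

11


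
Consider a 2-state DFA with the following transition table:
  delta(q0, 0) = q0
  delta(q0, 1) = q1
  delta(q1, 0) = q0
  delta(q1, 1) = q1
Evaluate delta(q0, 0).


Looking up transition function:
delta(q0, 0) in the table
Row: q0, Column: 0
Result: q0

q0


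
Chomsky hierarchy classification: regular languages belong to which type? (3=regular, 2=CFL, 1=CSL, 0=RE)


Chomsky hierarchy levels:
  Type 3: Regular (DFA/NFA/regex)
  Type 2: Context-free (PDA)
  Type 1: Context-sensitive
  Type 0: Recursively enumerable (TM)
'regular' corresponds to Type 3

3


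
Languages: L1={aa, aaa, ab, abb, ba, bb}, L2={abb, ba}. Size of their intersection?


L1 = {aa, aaa, ab, abb, ba, bb}
L2 = {abb, ba}
Checking each string in L1 against L2:
  'aa': in L2? No
  'aaa': in L2? No
  'ab': in L2? No
  'abb': in L2? Yes
  'ba': in L2? Yes
  'bb': in L2? No
Intersection = {abb, ba}
|L1 ∩ L2| = 2

2


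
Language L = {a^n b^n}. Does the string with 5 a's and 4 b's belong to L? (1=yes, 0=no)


Language requires equal numbers of a's and b's
PDA pushes for each 'a', pops for each 'b'
Number of a's = 5
Number of b's = 4
5 != 4 -> Reject

0


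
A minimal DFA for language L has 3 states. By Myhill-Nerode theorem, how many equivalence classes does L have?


Myhill-Nerode theorem:
Number of equivalence classes = number of states in minimal DFA
Minimal DFA states = 3
Therefore equivalence classes = 3

3


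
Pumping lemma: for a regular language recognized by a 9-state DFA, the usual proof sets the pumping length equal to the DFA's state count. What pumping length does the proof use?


Pumping lemma for regular languages (standard proof):
Take p = |Q|, the number of DFA states.
Any string of length >= |Q| passes through |Q|+1 states while reading its first |Q| symbols,
so by pigeonhole some state repeats, giving the loop that can be pumped.
Here |Q| = 9
Therefore the proof uses p = 9

9


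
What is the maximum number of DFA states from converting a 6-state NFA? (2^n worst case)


NFA has 6 states
Subset construction: each DFA state = subset of NFA states
Maximum subsets = 2^6
2^6 = 64

64


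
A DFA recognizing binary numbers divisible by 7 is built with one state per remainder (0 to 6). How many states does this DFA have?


Divisibility by 7 is tracked via the remainder mod 7: 0, 1, ..., 6
The construction assigns one state to each remainder
Number of remainders = 7

7


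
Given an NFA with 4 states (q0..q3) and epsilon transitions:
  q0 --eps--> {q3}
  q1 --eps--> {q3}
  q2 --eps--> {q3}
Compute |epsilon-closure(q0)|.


Starting from q0
Initialize closure = {q0}
Follow epsilon from q0 -> add q3
Final closure: {q0, q3}
Size = 2

2


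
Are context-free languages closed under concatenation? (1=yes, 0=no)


CFL closure properties:
  Closed under: union, concatenation, Kleene star
  NOT closed under: intersection, complement
Operation 'concatenation' is in closed list -> Yes (closed)

1


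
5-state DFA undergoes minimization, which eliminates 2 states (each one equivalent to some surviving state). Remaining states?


Original DFA: 5 states
Redundant states removed: 2
Minimized states = original - removed
= 5 - 2
= 3

3


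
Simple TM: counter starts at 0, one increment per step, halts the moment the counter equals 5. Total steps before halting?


Counter starts at 0. Counting sequence:
  Step 1: counter = 1
  Step 2: counter = 2
  Step 3: counter = 3
  Step 4: counter = 4
  Step 5: counter = 5
Counter reached 5 -> halt
Total steps = 5

5


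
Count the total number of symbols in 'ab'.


String: 'ab'
Counting characters:
  'a' appears 1 time(s)
  'b' appears 1 time(s)
Total length = 1 + 1 = 2

2


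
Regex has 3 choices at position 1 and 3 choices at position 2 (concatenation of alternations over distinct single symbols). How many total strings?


First group: 3 alternatives
Second group: 3 alternatives
Concatenation: each choice from group 1 pairs with each from group 2
Total = 3 x 3 = 9

9


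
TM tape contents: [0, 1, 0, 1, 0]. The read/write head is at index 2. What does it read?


Tape: [0, 1, 0, 1, 0]
Positions: 0 1 2 3 4
Values:    0 1 0 1 0
Head at position 2
tape[2] = 0

0


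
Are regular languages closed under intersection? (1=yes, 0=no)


Regular languages are closed under:
- Union (DFA product construction)
- Intersection (DFA product construction)
- Complement (swap accept/reject states)
- Concatenation (NFA construction)
- Kleene star (NFA construction)
intersection is in this list
Therefore: closed

1


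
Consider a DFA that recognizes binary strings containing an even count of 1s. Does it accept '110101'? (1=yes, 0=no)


DFA has 2 states: q_even (start, accept=yes) and q_odd
Processing string '110101' character by character:
  Position 0: read '1', 1-count=1 -> q_odd
  Position 1: read '1', 1-count=2 -> q_even
  Position 2: read '0', 1-count=2 -> q_even (no change)
  Position 3: read '1', 1-count=3 -> q_odd
  Position 4: read '0', 1-count=3 -> q_odd (no change)
  Position 5: read '1', 1-count=4 -> q_even
Final state: q_even, total 1s = 4 (even); the DFA requires an even count -> accept

1


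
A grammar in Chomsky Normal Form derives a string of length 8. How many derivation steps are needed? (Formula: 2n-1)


Chomsky Normal Form derivation:
String length n = 8
Each step either:
  - Splits a nonterminal into two (n-1 such steps)
  - Converts a nonterminal to terminal (n such steps)
Total = (n-1) + n = 2n - 1
= 2(8) - 1
= 16 - 1
= 15

15


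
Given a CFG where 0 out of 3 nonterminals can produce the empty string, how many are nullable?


Nonterminals: {S, A, B}
A nonterminal is nullable if it can derive epsilon
Counting nullable nonterminals: 0
Total nullable = 0

0


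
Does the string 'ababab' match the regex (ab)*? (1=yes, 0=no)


Pattern: (ab)*
String: 'ababab'
Pattern requires: zero or more repetitions of 'ab'
Pairs: ['ab', 'ab', 'ab']
All pairs are 'ab'? Yes
Result: 1

1


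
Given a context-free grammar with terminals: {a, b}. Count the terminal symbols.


Terminal symbols: a, b
Counting each: a (#1), b (#2)
Total = 2

2


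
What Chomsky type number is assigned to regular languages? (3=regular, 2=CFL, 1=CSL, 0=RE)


Chomsky hierarchy levels:
  Type 3: Regular (DFA/NFA/regex)
  Type 2: Context-free (PDA)
  Type 1: Context-sensitive
  Type 0: Recursively enumerable (TM)
'regular' corresponds to Type 3

3


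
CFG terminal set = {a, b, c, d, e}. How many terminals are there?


Terminal symbols: a, b, c, d, e
Counting each: a (#1), b (#2), c (#3), d (#4), e (#5)
Total = 5

5


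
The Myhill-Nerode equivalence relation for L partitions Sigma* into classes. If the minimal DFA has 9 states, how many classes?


Myhill-Nerode theorem:
Number of equivalence classes = number of states in minimal DFA
Minimal DFA states = 9
Therefore equivalence classes = 9

9


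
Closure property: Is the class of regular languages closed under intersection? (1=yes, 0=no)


Regular languages are closed under all standard operations:
- Union: Yes (product construction)
- Intersection: Yes (product construction)
- Complement: Yes (swap accept/reject)
- Concatenation: Yes (NFA construction)
Operation: intersection -> Closed

1


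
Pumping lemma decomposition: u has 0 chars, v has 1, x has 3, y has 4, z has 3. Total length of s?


|s| = |u| + |v| + |x| + |y| + |z|
= 0 + 1 + 3 + 4 + 3
= 1 + 3 + 7
= 4 + 7
= 11

11


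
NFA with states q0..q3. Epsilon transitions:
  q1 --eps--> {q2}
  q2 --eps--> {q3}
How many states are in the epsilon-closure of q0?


Starting from q0
Initialize closure = {q0}
q0 has no outgoing epsilon transitions -> nothing to add
Final closure: {q0}
Size = 1

1


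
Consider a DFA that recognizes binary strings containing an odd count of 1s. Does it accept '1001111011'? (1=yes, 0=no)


DFA has 2 states: q_even (start, accept=no) and q_odd
Processing string '1001111011' character by character:
  Position 0: read '1', 1-count=1 -> q_odd
  Position 1: read '0', 1-count=1 -> q_odd (no change)
  Position 2: read '0', 1-count=1 -> q_odd (no change)
  Position 3: read '1', 1-count=2 -> q_even
  Position 4: read '1', 1-count=3 -> q_odd
  Position 5: read '1', 1-count=4 -> q_even
  Position 6: read '1', 1-count=5 -> q_odd
  Position 7: read '0', 1-count=5 -> q_odd (no change)
  Position 8: read '1', 1-count=6 -> q_even
  Position 9: read '1', 1-count=7 -> q_odd
Final state: q_odd, total 1s = 7 (odd); the DFA requires an odd count -> accept

1
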